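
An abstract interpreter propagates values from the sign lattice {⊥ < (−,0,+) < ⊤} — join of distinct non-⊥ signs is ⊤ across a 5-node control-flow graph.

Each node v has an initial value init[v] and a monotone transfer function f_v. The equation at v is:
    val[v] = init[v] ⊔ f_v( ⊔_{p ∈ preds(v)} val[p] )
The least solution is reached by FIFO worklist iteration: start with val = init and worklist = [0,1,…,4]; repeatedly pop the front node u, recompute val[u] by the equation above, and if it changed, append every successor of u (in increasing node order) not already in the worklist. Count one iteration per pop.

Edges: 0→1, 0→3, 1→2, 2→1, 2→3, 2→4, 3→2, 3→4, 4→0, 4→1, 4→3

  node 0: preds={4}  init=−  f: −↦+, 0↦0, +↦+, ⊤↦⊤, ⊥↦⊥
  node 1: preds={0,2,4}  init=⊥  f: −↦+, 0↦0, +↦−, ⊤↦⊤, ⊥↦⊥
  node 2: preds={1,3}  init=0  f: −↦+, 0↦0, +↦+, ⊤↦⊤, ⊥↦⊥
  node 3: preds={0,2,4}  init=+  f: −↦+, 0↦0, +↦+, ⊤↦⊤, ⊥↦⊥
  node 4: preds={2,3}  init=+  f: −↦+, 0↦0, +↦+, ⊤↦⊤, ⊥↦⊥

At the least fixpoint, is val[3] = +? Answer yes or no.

no

Worklist (9 pops):
  #1 pop 0: in=+ → ⊤ (was −); enqueue []
  #2 pop 1: in=⊤ → ⊤ (was ⊥); enqueue []
  #3 pop 2: in=⊤ → ⊤ (was 0); enqueue [1]
  #4 pop 3: in=⊤ → ⊤ (was +); enqueue [2]
  #5 pop 4: in=⊤ → ⊤ (was +); enqueue [0,3]
  #6 pop 1: in=⊤ → ⊤ (no change)
  #7 pop 2: in=⊤ → ⊤ (no change)
  #8 pop 0: in=⊤ → ⊤ (no change)
  #9 pop 3: in=⊤ → ⊤ (no change)

Fixpoint:
  val[0] = ⊤
  val[1] = ⊤
  val[2] = ⊤
  val[3] = ⊤
  val[4] = ⊤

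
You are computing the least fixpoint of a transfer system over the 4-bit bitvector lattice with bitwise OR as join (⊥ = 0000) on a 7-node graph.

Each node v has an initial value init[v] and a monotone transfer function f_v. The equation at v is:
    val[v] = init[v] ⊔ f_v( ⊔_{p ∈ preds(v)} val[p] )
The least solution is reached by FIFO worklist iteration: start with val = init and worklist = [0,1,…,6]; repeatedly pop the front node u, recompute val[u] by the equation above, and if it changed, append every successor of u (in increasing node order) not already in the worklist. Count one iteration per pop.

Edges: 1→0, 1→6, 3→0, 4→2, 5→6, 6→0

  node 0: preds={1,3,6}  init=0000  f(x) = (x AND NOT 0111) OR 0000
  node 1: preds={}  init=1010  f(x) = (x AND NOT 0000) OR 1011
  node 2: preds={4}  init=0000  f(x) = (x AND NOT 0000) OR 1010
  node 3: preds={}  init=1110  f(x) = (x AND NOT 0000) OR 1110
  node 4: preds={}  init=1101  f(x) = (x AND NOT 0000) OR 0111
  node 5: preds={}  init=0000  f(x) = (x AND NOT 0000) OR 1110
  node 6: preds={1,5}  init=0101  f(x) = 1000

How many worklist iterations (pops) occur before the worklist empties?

Iteration log — 9 steps:
  step 1. node 0  ⊔preds=1111  new=1000  old=0000  +wl: 
  step 2. node 1  ⊔preds=0000  new=1011  old=1010  +wl: 0
  step 3. node 2  ⊔preds=1101  new=1111  old=0000  +wl: 
  step 4. node 3  ⊔preds=0000  new=1110  stable
  step 5. node 4  ⊔preds=0000  new=1111  old=1101  +wl: 2
  step 6. node 5  ⊔preds=0000  new=1110  old=0000  +wl: 
  step 7. node 6  ⊔preds=1111  new=1101  old=0101  +wl: 
  step 8. node 0  ⊔preds=1111  new=1000  stable
  step 9. node 2  ⊔preds=1111  new=1111  stable

Least fixpoint reached:
  node 0: 1000
  node 1: 1011
  node 2: 1111
  node 3: 1110
  node 4: 1111
  node 5: 1110
  node 6: 1101

9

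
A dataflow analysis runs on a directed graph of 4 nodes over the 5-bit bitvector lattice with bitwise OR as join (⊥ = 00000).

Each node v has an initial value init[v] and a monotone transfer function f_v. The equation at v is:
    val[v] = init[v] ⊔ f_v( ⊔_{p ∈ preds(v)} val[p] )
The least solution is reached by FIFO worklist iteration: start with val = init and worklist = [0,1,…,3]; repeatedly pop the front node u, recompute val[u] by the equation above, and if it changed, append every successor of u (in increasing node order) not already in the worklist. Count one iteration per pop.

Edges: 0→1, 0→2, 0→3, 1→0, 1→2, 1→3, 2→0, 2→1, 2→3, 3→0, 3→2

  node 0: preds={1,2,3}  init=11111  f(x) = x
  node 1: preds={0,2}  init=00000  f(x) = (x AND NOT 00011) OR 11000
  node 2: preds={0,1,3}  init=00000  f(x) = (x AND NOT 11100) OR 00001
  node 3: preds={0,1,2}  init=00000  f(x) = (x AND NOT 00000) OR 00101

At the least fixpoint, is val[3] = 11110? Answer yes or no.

no

Trace (7 dequeues):
  [1] u=0 | in 00000 | out 11111 | ==
  [2] u=1 | in 11111 | out 11100 | prev 00000 | push {0}
  [3] u=2 | in 11111 | out 00011 | prev 00000 | push {1}
  [4] u=3 | in 11111 | out 11111 | prev 00000 | push {2}
  [5] u=0 | in 11111 | out 11111 | ==
  [6] u=1 | in 11111 | out 11100 | ==
  [7] u=2 | in 11111 | out 00011 | ==

Converged values:
  [0] 11111
  [1] 11100
  [2] 00011
  [3] 11111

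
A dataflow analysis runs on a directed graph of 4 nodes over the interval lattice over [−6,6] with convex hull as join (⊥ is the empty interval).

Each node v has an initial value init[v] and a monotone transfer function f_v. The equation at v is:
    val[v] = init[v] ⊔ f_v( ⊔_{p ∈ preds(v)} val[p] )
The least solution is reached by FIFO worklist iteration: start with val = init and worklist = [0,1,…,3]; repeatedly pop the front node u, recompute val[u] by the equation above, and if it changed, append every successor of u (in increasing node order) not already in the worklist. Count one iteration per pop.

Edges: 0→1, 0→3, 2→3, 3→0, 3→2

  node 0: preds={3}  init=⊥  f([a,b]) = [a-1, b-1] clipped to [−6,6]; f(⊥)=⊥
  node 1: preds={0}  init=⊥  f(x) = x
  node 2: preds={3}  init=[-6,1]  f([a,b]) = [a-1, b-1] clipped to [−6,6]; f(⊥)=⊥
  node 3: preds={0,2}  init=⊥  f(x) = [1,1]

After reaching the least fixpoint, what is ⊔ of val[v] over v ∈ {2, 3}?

Worklist (8 pops):
  #1 pop 0: in=⊥ → ⊥ (no change)
  #2 pop 1: in=⊥ → ⊥ (no change)
  #3 pop 2: in=⊥ → [-6,1] (no change)
  #4 pop 3: in=[-6,1] → [1,1] (was ⊥); enqueue [0,2]
  #5 pop 0: in=[1,1] → [0,0] (was ⊥); enqueue [1,3]
  #6 pop 2: in=[1,1] → [-6,1] (no change)
  #7 pop 1: in=[0,0] → [0,0] (was ⊥); enqueue []
  #8 pop 3: in=[-6,1] → [1,1] (no change)

Fixpoint:
  val[0] = [0,0]
  val[1] = [0,0]
  val[2] = [-6,1]
  val[3] = [1,1]

[-6,1]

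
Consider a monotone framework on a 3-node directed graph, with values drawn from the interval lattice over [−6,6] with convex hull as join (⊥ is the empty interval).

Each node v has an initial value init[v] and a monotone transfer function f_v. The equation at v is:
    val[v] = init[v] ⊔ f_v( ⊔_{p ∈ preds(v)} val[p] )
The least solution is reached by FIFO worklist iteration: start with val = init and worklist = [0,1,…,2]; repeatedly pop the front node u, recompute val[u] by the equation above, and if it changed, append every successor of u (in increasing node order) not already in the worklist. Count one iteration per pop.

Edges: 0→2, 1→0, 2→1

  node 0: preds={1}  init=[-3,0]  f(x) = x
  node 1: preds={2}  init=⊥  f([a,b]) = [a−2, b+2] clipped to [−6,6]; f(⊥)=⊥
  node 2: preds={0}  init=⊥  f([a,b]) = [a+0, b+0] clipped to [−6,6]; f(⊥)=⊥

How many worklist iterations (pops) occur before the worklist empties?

13

Trace (13 dequeues):
  [1] u=0 | in ⊥ | out [-3,0] | ==
  [2] u=1 | in ⊥ | out ⊥ | ==
  [3] u=2 | in [-3,0] | out [-3,0] | prev ⊥ | push {1}
  [4] u=1 | in [-3,0] | out [-5,2] | prev ⊥ | push {0}
  [5] u=0 | in [-5,2] | out [-5,2] | prev [-3,0] | push {2}
  [6] u=2 | in [-5,2] | out [-5,2] | prev [-3,0] | push {1}
  [7] u=1 | in [-5,2] | out [-6,4] | prev [-5,2] | push {0}
  [8] u=0 | in [-6,4] | out [-6,4] | prev [-5,2] | push {2}
  [9] u=2 | in [-6,4] | out [-6,4] | prev [-5,2] | push {1}
  [10] u=1 | in [-6,4] | out [-6,6] | prev [-6,4] | push {0}
  [11] u=0 | in [-6,6] | out [-6,6] | prev [-6,4] | push {2}
  [12] u=2 | in [-6,6] | out [-6,6] | prev [-6,4] | push {1}
  [13] u=1 | in [-6,6] | out [-6,6] | ==

Converged values:
  [0] [-6,6]
  [1] [-6,6]
  [2] [-6,6]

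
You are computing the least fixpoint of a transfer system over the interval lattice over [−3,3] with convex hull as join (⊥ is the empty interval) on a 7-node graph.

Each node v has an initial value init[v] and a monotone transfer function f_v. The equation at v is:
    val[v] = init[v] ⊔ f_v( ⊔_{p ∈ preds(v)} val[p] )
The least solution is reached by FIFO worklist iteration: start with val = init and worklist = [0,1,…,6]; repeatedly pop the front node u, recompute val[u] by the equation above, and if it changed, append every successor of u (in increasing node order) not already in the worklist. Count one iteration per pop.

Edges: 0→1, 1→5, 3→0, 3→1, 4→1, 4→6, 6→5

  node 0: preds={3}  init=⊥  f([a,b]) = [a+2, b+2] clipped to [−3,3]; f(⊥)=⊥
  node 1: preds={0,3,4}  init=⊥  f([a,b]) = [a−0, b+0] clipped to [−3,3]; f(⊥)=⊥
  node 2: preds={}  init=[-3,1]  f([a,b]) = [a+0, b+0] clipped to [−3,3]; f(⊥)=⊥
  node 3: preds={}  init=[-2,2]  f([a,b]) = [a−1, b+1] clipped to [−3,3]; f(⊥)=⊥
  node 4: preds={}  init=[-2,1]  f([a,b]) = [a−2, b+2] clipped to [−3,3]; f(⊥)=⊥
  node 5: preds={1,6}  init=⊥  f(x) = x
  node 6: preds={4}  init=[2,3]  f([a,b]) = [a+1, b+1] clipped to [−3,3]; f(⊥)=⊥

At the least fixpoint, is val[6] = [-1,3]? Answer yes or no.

Worklist (8 pops):
  #1 pop 0: in=[-2,2] → [0,3] (was ⊥); enqueue []
  #2 pop 1: in=[-2,3] → [-2,3] (was ⊥); enqueue []
  #3 pop 2: in=⊥ → [-3,1] (no change)
  #4 pop 3: in=⊥ → [-2,2] (no change)
  #5 pop 4: in=⊥ → [-2,1] (no change)
  #6 pop 5: in=[-2,3] → [-2,3] (was ⊥); enqueue []
  #7 pop 6: in=[-2,1] → [-1,3] (was [2,3]); enqueue [5]
  #8 pop 5: in=[-2,3] → [-2,3] (no change)

Fixpoint:
  val[0] = [0,3]
  val[1] = [-2,3]
  val[2] = [-3,1]
  val[3] = [-2,2]
  val[4] = [-2,1]
  val[5] = [-2,3]
  val[6] = [-1,3]

yes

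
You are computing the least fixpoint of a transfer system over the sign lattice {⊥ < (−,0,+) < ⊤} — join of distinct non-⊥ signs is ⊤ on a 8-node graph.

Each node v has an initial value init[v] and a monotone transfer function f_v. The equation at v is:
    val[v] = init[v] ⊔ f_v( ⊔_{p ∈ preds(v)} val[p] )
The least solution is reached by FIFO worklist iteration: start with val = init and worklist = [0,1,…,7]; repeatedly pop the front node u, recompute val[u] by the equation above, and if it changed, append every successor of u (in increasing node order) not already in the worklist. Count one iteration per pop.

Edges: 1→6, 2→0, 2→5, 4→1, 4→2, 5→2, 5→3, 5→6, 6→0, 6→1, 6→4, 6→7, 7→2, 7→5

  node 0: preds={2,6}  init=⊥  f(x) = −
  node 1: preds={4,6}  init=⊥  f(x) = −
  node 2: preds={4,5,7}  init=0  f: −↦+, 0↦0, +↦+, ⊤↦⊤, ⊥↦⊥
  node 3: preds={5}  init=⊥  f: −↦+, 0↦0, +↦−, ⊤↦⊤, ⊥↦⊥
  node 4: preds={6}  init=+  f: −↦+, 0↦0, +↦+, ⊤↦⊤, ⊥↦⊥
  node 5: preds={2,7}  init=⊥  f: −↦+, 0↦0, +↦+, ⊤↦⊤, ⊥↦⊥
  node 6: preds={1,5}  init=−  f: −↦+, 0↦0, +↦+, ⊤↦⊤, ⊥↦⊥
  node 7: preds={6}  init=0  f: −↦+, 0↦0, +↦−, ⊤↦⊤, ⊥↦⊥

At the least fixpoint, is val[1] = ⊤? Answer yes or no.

Trace (16 dequeues):
  [1] u=0 | in ⊤ | out − | prev ⊥ | push {}
  [2] u=1 | in ⊤ | out − | prev ⊥ | push {}
  [3] u=2 | in ⊤ | out ⊤ | prev 0 | push {0}
  [4] u=3 | in ⊥ | out ⊥ | ==
  [5] u=4 | in − | out + | ==
  [6] u=5 | in ⊤ | out ⊤ | prev ⊥ | push {2,3}
  [7] u=6 | in ⊤ | out ⊤ | prev − | push {1,4}
  [8] u=7 | in ⊤ | out ⊤ | prev 0 | push {5}
  [9] u=0 | in ⊤ | out − | ==
  [10] u=2 | in ⊤ | out ⊤ | ==
  [11] u=3 | in ⊤ | out ⊤ | prev ⊥ | push {}
  [12] u=1 | in ⊤ | out − | ==
  [13] u=4 | in ⊤ | out ⊤ | prev + | push {1,2}
  [14] u=5 | in ⊤ | out ⊤ | ==
  [15] u=1 | in ⊤ | out − | ==
  [16] u=2 | in ⊤ | out ⊤ | ==

Converged values:
  [0] −
  [1] −
  [2] ⊤
  [3] ⊤
  [4] ⊤
  [5] ⊤
  [6] ⊤
  [7] ⊤

no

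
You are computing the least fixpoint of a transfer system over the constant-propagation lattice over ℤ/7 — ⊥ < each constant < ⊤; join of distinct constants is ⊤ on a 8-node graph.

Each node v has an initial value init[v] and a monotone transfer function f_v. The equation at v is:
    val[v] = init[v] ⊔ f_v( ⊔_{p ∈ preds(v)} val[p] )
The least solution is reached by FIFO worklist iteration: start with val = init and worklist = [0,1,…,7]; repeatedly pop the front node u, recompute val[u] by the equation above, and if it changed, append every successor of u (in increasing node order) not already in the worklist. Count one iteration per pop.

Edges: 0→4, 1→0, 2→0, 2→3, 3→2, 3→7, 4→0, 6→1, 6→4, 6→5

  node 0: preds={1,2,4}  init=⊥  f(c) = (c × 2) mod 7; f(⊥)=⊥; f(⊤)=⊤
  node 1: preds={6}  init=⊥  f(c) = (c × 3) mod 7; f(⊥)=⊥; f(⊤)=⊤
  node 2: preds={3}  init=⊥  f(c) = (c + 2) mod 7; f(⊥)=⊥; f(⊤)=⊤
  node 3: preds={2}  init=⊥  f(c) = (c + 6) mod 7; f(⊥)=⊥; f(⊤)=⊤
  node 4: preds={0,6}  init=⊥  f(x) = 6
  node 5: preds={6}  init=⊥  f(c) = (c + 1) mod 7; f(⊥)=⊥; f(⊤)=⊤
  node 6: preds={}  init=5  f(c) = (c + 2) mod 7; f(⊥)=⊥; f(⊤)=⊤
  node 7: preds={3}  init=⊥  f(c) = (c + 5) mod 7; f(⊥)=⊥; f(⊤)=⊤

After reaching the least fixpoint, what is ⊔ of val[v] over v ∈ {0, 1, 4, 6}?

Worklist (10 pops):
  #1 pop 0: in=⊥ → ⊥ (no change)
  #2 pop 1: in=5 → 1 (was ⊥); enqueue [0]
  #3 pop 2: in=⊥ → ⊥ (no change)
  #4 pop 3: in=⊥ → ⊥ (no change)
  #5 pop 4: in=5 → 6 (was ⊥); enqueue []
  #6 pop 5: in=5 → 6 (was ⊥); enqueue []
  #7 pop 6: in=⊥ → 5 (no change)
  #8 pop 7: in=⊥ → ⊥ (no change)
  #9 pop 0: in=⊤ → ⊤ (was ⊥); enqueue [4]
  #10 pop 4: in=⊤ → 6 (no change)

Fixpoint:
  val[0] = ⊤
  val[1] = 1
  val[2] = ⊥
  val[3] = ⊥
  val[4] = 6
  val[5] = 6
  val[6] = 5
  val[7] = ⊥

⊤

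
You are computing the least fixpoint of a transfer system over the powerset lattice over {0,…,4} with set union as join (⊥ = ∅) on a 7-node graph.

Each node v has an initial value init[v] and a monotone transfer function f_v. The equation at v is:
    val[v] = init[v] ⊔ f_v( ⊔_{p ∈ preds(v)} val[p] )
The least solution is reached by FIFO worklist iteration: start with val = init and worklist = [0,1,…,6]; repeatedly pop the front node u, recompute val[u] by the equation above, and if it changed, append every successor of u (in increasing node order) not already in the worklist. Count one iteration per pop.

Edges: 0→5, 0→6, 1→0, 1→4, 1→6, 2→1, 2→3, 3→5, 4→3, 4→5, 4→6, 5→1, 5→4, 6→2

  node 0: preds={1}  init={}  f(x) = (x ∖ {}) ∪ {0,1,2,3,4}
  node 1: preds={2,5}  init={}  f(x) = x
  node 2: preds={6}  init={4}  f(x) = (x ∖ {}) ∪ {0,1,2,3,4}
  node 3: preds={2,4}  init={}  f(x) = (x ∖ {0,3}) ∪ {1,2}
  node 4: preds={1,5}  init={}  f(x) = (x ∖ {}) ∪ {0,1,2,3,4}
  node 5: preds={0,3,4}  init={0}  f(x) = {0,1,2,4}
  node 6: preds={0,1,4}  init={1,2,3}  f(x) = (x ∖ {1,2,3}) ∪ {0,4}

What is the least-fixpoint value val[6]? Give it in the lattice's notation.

{0,1,2,3,4}

Worklist (14 pops):
  #1 pop 0: in={} → {0,1,2,3,4} (was {}); enqueue []
  #2 pop 1: in={0,4} → {0,4} (was {}); enqueue [0]
  #3 pop 2: in={1,2,3} → {0,1,2,3,4} (was {4}); enqueue [1]
  #4 pop 3: in={0,1,2,3,4} → {1,2,4} (was {}); enqueue []
  #5 pop 4: in={0,4} → {0,1,2,3,4} (was {}); enqueue [3]
  #6 pop 5: in={0,1,2,3,4} → {0,1,2,4} (was {0}); enqueue [4]
  #7 pop 6: in={0,1,2,3,4} → {0,1,2,3,4} (was {1,2,3}); enqueue [2]
  #8 pop 0: in={0,4} → {0,1,2,3,4} (no change)
  #9 pop 1: in={0,1,2,3,4} → {0,1,2,3,4} (was {0,4}); enqueue [0,6]
  #10 pop 3: in={0,1,2,3,4} → {1,2,4} (no change)
  #11 pop 4: in={0,1,2,3,4} → {0,1,2,3,4} (no change)
  #12 pop 2: in={0,1,2,3,4} → {0,1,2,3,4} (no change)
  #13 pop 0: in={0,1,2,3,4} → {0,1,2,3,4} (no change)
  #14 pop 6: in={0,1,2,3,4} → {0,1,2,3,4} (no change)

Fixpoint:
  val[0] = {0,1,2,3,4}
  val[1] = {0,1,2,3,4}
  val[2] = {0,1,2,3,4}
  val[3] = {1,2,4}
  val[4] = {0,1,2,3,4}
  val[5] = {0,1,2,4}
  val[6] = {0,1,2,3,4}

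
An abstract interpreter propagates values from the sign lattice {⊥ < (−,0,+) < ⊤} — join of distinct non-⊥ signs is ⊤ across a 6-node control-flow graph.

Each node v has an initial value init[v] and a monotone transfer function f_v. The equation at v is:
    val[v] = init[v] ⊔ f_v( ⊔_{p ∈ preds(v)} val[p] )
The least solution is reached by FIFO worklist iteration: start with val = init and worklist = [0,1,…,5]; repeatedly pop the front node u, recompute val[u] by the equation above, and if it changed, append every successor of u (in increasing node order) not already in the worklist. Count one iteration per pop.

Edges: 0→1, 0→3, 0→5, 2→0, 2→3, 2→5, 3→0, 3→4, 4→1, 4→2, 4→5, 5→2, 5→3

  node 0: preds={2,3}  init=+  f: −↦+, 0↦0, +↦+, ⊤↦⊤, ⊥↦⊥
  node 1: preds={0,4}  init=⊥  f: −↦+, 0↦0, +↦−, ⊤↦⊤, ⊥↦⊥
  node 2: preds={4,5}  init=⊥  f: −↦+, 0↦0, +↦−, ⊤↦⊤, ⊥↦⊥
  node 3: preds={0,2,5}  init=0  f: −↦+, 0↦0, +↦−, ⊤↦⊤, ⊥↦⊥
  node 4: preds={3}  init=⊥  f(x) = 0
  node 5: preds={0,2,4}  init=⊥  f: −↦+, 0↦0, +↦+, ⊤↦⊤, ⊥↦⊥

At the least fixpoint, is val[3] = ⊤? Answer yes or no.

yes

Trace (12 dequeues):
  [1] u=0 | in 0 | out ⊤ | prev + | push {}
  [2] u=1 | in ⊤ | out ⊤ | prev ⊥ | push {}
  [3] u=2 | in ⊥ | out ⊥ | ==
  [4] u=3 | in ⊤ | out ⊤ | prev 0 | push {0}
  [5] u=4 | in ⊤ | out 0 | prev ⊥ | push {1,2}
  [6] u=5 | in ⊤ | out ⊤ | prev ⊥ | push {3}
  [7] u=0 | in ⊤ | out ⊤ | ==
  [8] u=1 | in ⊤ | out ⊤ | ==
  [9] u=2 | in ⊤ | out ⊤ | prev ⊥ | push {0,5}
  [10] u=3 | in ⊤ | out ⊤ | ==
  [11] u=0 | in ⊤ | out ⊤ | ==
  [12] u=5 | in ⊤ | out ⊤ | ==

Converged values:
  [0] ⊤
  [1] ⊤
  [2] ⊤
  [3] ⊤
  [4] 0
  [5] ⊤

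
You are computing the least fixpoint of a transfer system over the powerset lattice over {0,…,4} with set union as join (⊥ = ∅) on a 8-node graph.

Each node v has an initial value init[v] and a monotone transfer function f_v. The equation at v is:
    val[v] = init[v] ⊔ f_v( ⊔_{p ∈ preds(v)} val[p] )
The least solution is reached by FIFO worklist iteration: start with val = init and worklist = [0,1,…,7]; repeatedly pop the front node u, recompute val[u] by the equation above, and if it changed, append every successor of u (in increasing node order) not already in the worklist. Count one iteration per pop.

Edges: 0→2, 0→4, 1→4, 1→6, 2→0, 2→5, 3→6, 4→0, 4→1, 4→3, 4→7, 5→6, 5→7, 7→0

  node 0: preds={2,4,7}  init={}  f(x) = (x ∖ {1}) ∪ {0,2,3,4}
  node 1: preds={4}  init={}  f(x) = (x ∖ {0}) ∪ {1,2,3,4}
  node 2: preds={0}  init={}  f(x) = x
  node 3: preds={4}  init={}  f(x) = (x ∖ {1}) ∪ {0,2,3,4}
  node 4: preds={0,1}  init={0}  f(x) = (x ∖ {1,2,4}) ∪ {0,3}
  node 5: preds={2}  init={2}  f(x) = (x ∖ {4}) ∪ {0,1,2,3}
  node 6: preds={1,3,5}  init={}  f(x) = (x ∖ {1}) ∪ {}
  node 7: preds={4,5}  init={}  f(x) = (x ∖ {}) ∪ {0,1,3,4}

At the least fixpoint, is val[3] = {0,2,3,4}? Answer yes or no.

Iteration log — 11 steps:
  step 1. node 0  ⊔preds={0}  new={0,2,3,4}  old={}  +wl: 
  step 2. node 1  ⊔preds={0}  new={1,2,3,4}  old={}  +wl: 
  step 3. node 2  ⊔preds={0,2,3,4}  new={0,2,3,4}  old={}  +wl: 0
  step 4. node 3  ⊔preds={0}  new={0,2,3,4}  old={}  +wl: 
  step 5. node 4  ⊔preds={0,1,2,3,4}  new={0,3}  old={0}  +wl: 1,3
  step 6. node 5  ⊔preds={0,2,3,4}  new={0,1,2,3}  old={2}  +wl: 
  step 7. node 6  ⊔preds={0,1,2,3,4}  new={0,2,3,4}  old={}  +wl: 
  step 8. node 7  ⊔preds={0,1,2,3}  new={0,1,2,3,4}  old={}  +wl: 
  step 9. node 0  ⊔preds={0,1,2,3,4}  new={0,2,3,4}  stable
  step 10. node 1  ⊔preds={0,3}  new={1,2,3,4}  stable
  step 11. node 3  ⊔preds={0,3}  new={0,2,3,4}  stable

Least fixpoint reached:
  node 0: {0,2,3,4}
  node 1: {1,2,3,4}
  node 2: {0,2,3,4}
  node 3: {0,2,3,4}
  node 4: {0,3}
  node 5: {0,1,2,3}
  node 6: {0,2,3,4}
  node 7: {0,1,2,3,4}

yes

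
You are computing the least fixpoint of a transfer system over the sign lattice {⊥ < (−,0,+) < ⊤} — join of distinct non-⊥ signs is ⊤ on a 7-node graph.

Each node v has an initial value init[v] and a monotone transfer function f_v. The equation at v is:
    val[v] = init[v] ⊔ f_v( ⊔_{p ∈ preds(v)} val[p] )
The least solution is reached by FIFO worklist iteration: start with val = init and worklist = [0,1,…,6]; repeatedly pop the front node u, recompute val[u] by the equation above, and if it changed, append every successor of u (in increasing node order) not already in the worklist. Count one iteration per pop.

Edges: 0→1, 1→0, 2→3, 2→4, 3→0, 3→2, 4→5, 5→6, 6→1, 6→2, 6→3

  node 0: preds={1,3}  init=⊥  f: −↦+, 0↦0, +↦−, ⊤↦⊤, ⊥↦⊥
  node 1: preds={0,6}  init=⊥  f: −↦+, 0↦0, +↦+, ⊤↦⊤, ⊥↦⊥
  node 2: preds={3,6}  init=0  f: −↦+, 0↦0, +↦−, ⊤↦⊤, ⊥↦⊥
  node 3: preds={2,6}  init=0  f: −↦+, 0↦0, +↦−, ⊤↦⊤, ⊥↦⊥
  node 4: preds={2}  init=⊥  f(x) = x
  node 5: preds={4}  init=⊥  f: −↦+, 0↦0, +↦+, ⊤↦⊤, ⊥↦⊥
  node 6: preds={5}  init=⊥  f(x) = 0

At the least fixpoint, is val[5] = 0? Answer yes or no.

Iteration log — 11 steps:
  step 1. node 0  ⊔preds=0  new=0  old=⊥  +wl: 
  step 2. node 1  ⊔preds=0  new=0  old=⊥  +wl: 0
  step 3. node 2  ⊔preds=0  new=0  stable
  step 4. node 3  ⊔preds=0  new=0  stable
  step 5. node 4  ⊔preds=0  new=0  old=⊥  +wl: 
  step 6. node 5  ⊔preds=0  new=0  old=⊥  +wl: 
  step 7. node 6  ⊔preds=0  new=0  old=⊥  +wl: 1,2,3
  step 8. node 0  ⊔preds=0  new=0  stable
  step 9. node 1  ⊔preds=0  new=0  stable
  step 10. node 2  ⊔preds=0  new=0  stable
  step 11. node 3  ⊔preds=0  new=0  stable

Least fixpoint reached:
  node 0: 0
  node 1: 0
  node 2: 0
  node 3: 0
  node 4: 0
  node 5: 0
  node 6: 0

yes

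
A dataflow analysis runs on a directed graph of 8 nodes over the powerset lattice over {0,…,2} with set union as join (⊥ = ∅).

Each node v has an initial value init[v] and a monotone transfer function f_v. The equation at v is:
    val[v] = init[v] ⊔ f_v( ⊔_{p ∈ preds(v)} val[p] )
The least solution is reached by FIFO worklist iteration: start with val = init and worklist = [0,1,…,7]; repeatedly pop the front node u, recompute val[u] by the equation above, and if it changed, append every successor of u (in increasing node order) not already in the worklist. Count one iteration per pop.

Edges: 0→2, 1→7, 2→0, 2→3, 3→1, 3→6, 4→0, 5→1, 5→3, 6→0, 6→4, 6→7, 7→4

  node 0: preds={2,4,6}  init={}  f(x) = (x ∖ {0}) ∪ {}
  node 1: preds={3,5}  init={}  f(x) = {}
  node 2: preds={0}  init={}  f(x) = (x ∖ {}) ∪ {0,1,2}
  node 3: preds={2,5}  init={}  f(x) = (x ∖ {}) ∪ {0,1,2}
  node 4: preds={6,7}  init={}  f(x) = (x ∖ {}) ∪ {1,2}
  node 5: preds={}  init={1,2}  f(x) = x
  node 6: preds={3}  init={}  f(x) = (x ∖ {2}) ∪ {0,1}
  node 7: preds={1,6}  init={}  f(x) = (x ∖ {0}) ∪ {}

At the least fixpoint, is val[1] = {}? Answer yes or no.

yes

Worklist (13 pops):
  #1 pop 0: in={} → {} (no change)
  #2 pop 1: in={1,2} → {} (no change)
  #3 pop 2: in={} → {0,1,2} (was {}); enqueue [0]
  #4 pop 3: in={0,1,2} → {0,1,2} (was {}); enqueue [1]
  #5 pop 4: in={} → {1,2} (was {}); enqueue []
  #6 pop 5: in={} → {1,2} (no change)
  #7 pop 6: in={0,1,2} → {0,1} (was {}); enqueue [4]
  #8 pop 7: in={0,1} → {1} (was {}); enqueue []
  #9 pop 0: in={0,1,2} → {1,2} (was {}); enqueue [2]
  #10 pop 1: in={0,1,2} → {} (no change)
  #11 pop 4: in={0,1} → {0,1,2} (was {1,2}); enqueue [0]
  #12 pop 2: in={1,2} → {0,1,2} (no change)
  #13 pop 0: in={0,1,2} → {1,2} (no change)

Fixpoint:
  val[0] = {1,2}
  val[1] = {}
  val[2] = {0,1,2}
  val[3] = {0,1,2}
  val[4] = {0,1,2}
  val[5] = {1,2}
  val[6] = {0,1}
  val[7] = {1}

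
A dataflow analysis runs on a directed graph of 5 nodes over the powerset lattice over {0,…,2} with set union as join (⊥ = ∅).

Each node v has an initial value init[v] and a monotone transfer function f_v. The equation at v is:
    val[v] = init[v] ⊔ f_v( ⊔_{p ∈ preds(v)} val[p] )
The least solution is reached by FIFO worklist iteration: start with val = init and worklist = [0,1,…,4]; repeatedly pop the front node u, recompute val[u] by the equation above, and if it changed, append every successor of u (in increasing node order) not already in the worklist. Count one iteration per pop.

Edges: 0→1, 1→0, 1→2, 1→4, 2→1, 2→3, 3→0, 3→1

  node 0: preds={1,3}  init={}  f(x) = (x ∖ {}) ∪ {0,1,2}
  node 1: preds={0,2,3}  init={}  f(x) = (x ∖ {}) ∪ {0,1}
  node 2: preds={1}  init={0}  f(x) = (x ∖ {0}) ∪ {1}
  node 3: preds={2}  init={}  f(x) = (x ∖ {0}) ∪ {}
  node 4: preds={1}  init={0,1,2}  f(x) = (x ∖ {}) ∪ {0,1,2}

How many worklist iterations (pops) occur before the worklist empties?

7

Trace (7 dequeues):
  [1] u=0 | in {} | out {0,1,2} | prev {} | push {}
  [2] u=1 | in {0,1,2} | out {0,1,2} | prev {} | push {0}
  [3] u=2 | in {0,1,2} | out {0,1,2} | prev {0} | push {1}
  [4] u=3 | in {0,1,2} | out {1,2} | prev {} | push {}
  [5] u=4 | in {0,1,2} | out {0,1,2} | ==
  [6] u=0 | in {0,1,2} | out {0,1,2} | ==
  [7] u=1 | in {0,1,2} | out {0,1,2} | ==

Converged values:
  [0] {0,1,2}
  [1] {0,1,2}
  [2] {0,1,2}
  [3] {1,2}
  [4] {0,1,2}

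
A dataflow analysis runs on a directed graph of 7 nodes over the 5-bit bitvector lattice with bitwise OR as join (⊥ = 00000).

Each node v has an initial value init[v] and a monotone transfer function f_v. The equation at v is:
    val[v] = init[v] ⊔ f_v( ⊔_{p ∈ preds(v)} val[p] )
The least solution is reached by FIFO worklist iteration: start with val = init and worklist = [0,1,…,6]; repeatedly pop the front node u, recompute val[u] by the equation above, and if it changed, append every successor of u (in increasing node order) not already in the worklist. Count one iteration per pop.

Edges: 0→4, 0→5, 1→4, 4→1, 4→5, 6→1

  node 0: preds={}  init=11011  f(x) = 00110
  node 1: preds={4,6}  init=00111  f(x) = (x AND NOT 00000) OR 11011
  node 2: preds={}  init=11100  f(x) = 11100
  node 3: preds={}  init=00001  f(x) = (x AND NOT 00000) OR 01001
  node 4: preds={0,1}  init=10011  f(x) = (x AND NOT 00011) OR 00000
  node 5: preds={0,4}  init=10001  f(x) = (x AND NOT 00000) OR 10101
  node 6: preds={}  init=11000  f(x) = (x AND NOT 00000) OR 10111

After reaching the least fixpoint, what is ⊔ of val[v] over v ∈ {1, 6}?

11111

Trace (8 dequeues):
  [1] u=0 | in 00000 | out 11111 | prev 11011 | push {}
  [2] u=1 | in 11011 | out 11111 | prev 00111 | push {}
  [3] u=2 | in 00000 | out 11100 | ==
  [4] u=3 | in 00000 | out 01001 | prev 00001 | push {}
  [5] u=4 | in 11111 | out 11111 | prev 10011 | push {1}
  [6] u=5 | in 11111 | out 11111 | prev 10001 | push {}
  [7] u=6 | in 00000 | out 11111 | prev 11000 | push {}
  [8] u=1 | in 11111 | out 11111 | ==

Converged values:
  [0] 11111
  [1] 11111
  [2] 11100
  [3] 01001
  [4] 11111
  [5] 11111
  [6] 11111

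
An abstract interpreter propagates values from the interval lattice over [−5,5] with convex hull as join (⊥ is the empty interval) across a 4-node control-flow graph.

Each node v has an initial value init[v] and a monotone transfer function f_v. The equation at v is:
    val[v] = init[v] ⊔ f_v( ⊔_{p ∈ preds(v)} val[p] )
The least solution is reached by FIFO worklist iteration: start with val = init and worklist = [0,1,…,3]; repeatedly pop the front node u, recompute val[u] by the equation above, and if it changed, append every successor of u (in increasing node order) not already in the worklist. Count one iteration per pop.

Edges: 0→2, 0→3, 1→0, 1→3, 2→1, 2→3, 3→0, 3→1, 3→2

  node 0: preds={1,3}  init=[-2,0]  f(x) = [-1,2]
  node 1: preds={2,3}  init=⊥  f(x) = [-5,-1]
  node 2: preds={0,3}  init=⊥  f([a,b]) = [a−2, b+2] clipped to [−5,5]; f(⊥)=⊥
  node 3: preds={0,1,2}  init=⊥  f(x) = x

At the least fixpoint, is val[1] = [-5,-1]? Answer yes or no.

Iteration log — 12 steps:
  step 1. node 0  ⊔preds=⊥  new=[-2,2]  old=[-2,0]  +wl: 
  step 2. node 1  ⊔preds=⊥  new=[-5,-1]  old=⊥  +wl: 0
  step 3. node 2  ⊔preds=[-2,2]  new=[-4,4]  old=⊥  +wl: 1
  step 4. node 3  ⊔preds=[-5,4]  new=[-5,4]  old=⊥  +wl: 2
  step 5. node 0  ⊔preds=[-5,4]  new=[-2,2]  stable
  step 6. node 1  ⊔preds=[-5,4]  new=[-5,-1]  stable
  step 7. node 2  ⊔preds=[-5,4]  new=[-5,5]  old=[-4,4]  +wl: 1,3
  step 8. node 1  ⊔preds=[-5,5]  new=[-5,-1]  stable
  step 9. node 3  ⊔preds=[-5,5]  new=[-5,5]  old=[-5,4]  +wl: 0,1,2
  step 10. node 0  ⊔preds=[-5,5]  new=[-2,2]  stable
  step 11. node 1  ⊔preds=[-5,5]  new=[-5,-1]  stable
  step 12. node 2  ⊔preds=[-5,5]  new=[-5,5]  stable

Least fixpoint reached:
  node 0: [-2,2]
  node 1: [-5,-1]
  node 2: [-5,5]
  node 3: [-5,5]

yes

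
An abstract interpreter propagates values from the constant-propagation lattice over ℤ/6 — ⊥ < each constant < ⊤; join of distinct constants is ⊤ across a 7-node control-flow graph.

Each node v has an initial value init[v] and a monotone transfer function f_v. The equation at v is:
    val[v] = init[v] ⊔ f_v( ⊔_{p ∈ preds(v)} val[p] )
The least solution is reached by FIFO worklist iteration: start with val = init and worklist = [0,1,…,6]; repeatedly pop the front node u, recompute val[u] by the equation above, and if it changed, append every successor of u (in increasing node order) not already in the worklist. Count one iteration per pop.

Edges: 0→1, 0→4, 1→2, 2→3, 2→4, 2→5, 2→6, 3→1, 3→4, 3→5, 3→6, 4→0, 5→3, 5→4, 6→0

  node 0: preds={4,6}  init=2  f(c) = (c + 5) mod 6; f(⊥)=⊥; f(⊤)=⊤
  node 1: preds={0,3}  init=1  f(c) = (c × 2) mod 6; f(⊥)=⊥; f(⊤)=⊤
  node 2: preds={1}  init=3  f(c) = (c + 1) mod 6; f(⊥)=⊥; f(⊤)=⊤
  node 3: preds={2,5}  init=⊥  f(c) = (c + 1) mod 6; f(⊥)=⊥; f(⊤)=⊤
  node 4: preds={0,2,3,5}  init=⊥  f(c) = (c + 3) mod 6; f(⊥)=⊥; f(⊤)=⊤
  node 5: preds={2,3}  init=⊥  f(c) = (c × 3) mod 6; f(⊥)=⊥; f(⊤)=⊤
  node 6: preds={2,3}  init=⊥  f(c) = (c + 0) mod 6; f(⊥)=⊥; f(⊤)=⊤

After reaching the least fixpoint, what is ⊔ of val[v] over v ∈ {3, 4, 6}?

⊤

Trace (12 dequeues):
  [1] u=0 | in ⊥ | out 2 | ==
  [2] u=1 | in 2 | out ⊤ | prev 1 | push {}
  [3] u=2 | in ⊤ | out ⊤ | prev 3 | push {}
  [4] u=3 | in ⊤ | out ⊤ | prev ⊥ | push {1}
  [5] u=4 | in ⊤ | out ⊤ | prev ⊥ | push {0}
  [6] u=5 | in ⊤ | out ⊤ | prev ⊥ | push {3,4}
  [7] u=6 | in ⊤ | out ⊤ | prev ⊥ | push {}
  [8] u=1 | in ⊤ | out ⊤ | ==
  [9] u=0 | in ⊤ | out ⊤ | prev 2 | push {1}
  [10] u=3 | in ⊤ | out ⊤ | ==
  [11] u=4 | in ⊤ | out ⊤ | ==
  [12] u=1 | in ⊤ | out ⊤ | ==

Converged values:
  [0] ⊤
  [1] ⊤
  [2] ⊤
  [3] ⊤
  [4] ⊤
  [5] ⊤
  [6] ⊤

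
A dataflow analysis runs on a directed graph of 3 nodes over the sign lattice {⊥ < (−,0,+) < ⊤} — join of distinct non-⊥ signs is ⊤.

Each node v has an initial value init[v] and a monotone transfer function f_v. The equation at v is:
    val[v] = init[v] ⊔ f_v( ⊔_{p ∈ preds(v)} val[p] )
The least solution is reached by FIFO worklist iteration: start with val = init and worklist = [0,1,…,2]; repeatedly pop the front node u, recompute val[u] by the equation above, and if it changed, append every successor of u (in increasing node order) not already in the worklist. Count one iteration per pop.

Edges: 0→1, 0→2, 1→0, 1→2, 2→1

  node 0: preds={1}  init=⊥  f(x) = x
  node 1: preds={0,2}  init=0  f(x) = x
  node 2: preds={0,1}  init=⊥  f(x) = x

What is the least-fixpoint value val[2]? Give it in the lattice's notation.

Worklist (4 pops):
  #1 pop 0: in=0 → 0 (was ⊥); enqueue []
  #2 pop 1: in=0 → 0 (no change)
  #3 pop 2: in=0 → 0 (was ⊥); enqueue [1]
  #4 pop 1: in=0 → 0 (no change)

Fixpoint:
  val[0] = 0
  val[1] = 0
  val[2] = 0

0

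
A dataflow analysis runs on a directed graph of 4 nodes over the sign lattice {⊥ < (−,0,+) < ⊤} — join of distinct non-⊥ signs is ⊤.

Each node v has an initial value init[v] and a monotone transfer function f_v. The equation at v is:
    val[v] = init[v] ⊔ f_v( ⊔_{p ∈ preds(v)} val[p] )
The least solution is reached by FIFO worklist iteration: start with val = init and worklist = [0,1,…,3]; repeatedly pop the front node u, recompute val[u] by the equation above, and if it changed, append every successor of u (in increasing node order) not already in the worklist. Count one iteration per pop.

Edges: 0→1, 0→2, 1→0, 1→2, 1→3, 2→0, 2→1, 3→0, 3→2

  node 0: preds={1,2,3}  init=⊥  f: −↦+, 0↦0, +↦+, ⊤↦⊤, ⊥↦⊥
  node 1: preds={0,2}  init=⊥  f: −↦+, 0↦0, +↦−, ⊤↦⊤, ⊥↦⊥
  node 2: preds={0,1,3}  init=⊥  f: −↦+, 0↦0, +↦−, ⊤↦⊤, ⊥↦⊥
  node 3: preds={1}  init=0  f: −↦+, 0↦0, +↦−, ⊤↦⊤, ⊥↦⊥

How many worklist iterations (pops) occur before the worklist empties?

Iteration log — 6 steps:
  step 1. node 0  ⊔preds=0  new=0  old=⊥  +wl: 
  step 2. node 1  ⊔preds=0  new=0  old=⊥  +wl: 0
  step 3. node 2  ⊔preds=0  new=0  old=⊥  +wl: 1
  step 4. node 3  ⊔preds=0  new=0  stable
  step 5. node 0  ⊔preds=0  new=0  stable
  step 6. node 1  ⊔preds=0  new=0  stable

Least fixpoint reached:
  node 0: 0
  node 1: 0
  node 2: 0
  node 3: 0

6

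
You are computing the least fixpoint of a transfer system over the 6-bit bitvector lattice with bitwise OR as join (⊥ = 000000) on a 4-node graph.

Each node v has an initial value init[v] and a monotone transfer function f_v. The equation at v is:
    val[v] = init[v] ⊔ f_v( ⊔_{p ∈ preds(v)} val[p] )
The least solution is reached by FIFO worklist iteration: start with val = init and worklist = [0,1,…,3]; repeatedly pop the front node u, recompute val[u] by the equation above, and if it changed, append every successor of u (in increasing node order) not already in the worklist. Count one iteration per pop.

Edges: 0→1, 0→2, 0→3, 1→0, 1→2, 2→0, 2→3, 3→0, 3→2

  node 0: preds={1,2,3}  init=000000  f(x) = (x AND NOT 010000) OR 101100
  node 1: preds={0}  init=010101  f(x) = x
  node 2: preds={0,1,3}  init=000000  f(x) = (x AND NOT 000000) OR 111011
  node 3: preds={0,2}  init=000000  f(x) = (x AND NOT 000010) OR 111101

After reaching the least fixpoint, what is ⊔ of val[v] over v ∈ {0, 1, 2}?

111111

Iteration log — 10 steps:
  step 1. node 0  ⊔preds=010101  new=101101  old=000000  +wl: 
  step 2. node 1  ⊔preds=101101  new=111101  old=010101  +wl: 0
  step 3. node 2  ⊔preds=111101  new=111111  old=000000  +wl: 
  step 4. node 3  ⊔preds=111111  new=111101  old=000000  +wl: 2
  step 5. node 0  ⊔preds=111111  new=101111  old=101101  +wl: 1,3
  step 6. node 2  ⊔preds=111111  new=111111  stable
  step 7. node 1  ⊔preds=101111  new=111111  old=111101  +wl: 0,2
  step 8. node 3  ⊔preds=111111  new=111101  stable
  step 9. node 0  ⊔preds=111111  new=101111  stable
  step 10. node 2  ⊔preds=111111  new=111111  stable

Least fixpoint reached:
  node 0: 101111
  node 1: 111111
  node 2: 111111
  node 3: 111101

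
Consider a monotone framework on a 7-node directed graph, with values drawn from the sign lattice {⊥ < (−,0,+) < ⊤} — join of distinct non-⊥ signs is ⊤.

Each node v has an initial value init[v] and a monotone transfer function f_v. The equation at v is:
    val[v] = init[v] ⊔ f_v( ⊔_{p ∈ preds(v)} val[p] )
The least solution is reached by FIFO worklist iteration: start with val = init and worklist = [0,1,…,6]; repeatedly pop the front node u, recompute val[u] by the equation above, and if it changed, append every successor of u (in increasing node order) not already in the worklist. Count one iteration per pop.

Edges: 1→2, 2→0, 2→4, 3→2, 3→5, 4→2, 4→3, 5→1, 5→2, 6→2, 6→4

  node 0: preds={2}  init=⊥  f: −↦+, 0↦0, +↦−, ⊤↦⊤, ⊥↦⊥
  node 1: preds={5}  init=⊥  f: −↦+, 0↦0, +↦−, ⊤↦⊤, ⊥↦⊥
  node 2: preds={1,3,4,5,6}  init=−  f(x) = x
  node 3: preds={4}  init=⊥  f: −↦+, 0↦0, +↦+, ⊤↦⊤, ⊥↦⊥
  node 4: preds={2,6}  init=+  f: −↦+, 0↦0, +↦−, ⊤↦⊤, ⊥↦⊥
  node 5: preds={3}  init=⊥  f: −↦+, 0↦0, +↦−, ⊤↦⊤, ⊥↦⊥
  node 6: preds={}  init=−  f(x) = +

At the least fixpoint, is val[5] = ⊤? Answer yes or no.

yes

Worklist (16 pops):
  #1 pop 0: in=− → + (was ⊥); enqueue []
  #2 pop 1: in=⊥ → ⊥ (no change)
  #3 pop 2: in=⊤ → ⊤ (was −); enqueue [0]
  #4 pop 3: in=+ → + (was ⊥); enqueue [2]
  #5 pop 4: in=⊤ → ⊤ (was +); enqueue [3]
  #6 pop 5: in=+ → − (was ⊥); enqueue [1]
  #7 pop 6: in=⊥ → ⊤ (was −); enqueue [4]
  #8 pop 0: in=⊤ → ⊤ (was +); enqueue []
  #9 pop 2: in=⊤ → ⊤ (no change)
  #10 pop 3: in=⊤ → ⊤ (was +); enqueue [2,5]
  #11 pop 1: in=− → + (was ⊥); enqueue []
  #12 pop 4: in=⊤ → ⊤ (no change)
  #13 pop 2: in=⊤ → ⊤ (no change)
  #14 pop 5: in=⊤ → ⊤ (was −); enqueue [1,2]
  #15 pop 1: in=⊤ → ⊤ (was +); enqueue []
  #16 pop 2: in=⊤ → ⊤ (no change)

Fixpoint:
  val[0] = ⊤
  val[1] = ⊤
  val[2] = ⊤
  val[3] = ⊤
  val[4] = ⊤
  val[5] = ⊤
  val[6] = ⊤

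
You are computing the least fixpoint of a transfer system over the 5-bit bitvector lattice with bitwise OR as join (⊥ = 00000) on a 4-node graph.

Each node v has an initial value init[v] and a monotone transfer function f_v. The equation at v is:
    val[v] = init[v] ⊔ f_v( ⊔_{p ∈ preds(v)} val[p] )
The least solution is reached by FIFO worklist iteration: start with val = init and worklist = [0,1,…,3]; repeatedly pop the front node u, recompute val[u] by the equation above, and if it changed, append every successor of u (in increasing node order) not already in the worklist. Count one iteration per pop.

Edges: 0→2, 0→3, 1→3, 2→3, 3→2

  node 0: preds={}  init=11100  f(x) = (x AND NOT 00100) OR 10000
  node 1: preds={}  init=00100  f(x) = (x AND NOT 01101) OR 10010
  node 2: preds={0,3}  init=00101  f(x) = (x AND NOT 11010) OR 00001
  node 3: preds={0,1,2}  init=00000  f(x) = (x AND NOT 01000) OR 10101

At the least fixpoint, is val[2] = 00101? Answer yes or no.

yes

Worklist (5 pops):
  #1 pop 0: in=00000 → 11100 (no change)
  #2 pop 1: in=00000 → 10110 (was 00100); enqueue []
  #3 pop 2: in=11100 → 00101 (no change)
  #4 pop 3: in=11111 → 10111 (was 00000); enqueue [2]
  #5 pop 2: in=11111 → 00101 (no change)

Fixpoint:
  val[0] = 11100
  val[1] = 10110
  val[2] = 00101
  val[3] = 10111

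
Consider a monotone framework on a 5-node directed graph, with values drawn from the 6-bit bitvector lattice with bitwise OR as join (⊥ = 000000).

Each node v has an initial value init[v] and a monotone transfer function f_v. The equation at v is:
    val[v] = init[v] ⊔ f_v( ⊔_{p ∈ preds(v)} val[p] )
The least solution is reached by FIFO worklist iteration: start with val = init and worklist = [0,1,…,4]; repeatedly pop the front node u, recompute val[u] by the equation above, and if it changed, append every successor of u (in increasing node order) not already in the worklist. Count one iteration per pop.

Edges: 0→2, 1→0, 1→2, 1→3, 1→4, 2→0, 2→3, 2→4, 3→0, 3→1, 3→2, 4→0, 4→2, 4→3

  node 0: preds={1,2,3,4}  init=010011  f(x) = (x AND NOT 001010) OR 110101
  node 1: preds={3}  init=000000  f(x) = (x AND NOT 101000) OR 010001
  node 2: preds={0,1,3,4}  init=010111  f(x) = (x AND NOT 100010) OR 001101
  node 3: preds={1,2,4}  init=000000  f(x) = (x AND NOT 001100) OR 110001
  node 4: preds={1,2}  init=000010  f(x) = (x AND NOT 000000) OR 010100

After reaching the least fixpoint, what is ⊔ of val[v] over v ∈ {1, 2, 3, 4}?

Iteration log — 11 steps:
  step 1. node 0  ⊔preds=010111  new=110111  old=010011  +wl: 
  step 2. node 1  ⊔preds=000000  new=010001  old=000000  +wl: 0
  step 3. node 2  ⊔preds=110111  new=011111  old=010111  +wl: 
  step 4. node 3  ⊔preds=011111  new=110011  old=000000  +wl: 1,2
  step 5. node 4  ⊔preds=011111  new=011111  old=000010  +wl: 3
  step 6. node 0  ⊔preds=111111  new=110111  stable
  step 7. node 1  ⊔preds=110011  new=010011  old=010001  +wl: 0,4
  step 8. node 2  ⊔preds=111111  new=011111  stable
  step 9. node 3  ⊔preds=011111  new=110011  stable
  step 10. node 0  ⊔preds=111111  new=110111  stable
  step 11. node 4  ⊔preds=011111  new=011111  stable

Least fixpoint reached:
  node 0: 110111
  node 1: 010011
  node 2: 011111
  node 3: 110011
  node 4: 011111

111111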